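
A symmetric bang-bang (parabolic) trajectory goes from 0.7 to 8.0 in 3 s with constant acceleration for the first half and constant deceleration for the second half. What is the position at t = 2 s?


Symmetric rest-to-rest: each phase covers (pf-p0)/2 in time T/2. 0.5*a*(T/2)^2 = (pf-p0)/2 => a = 4*(pf-p0)/T^2
a = 4*(8.0-0.7)/3^2 = 3.2444
t = 2 is in the deceleration phase (t > T/2).
p = pf - 0.5*a*(T-t)^2 = 8.0 - 0.5*3.2444*1^2
= 6.3778


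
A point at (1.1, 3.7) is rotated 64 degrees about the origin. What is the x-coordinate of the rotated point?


x' = x*cos(theta) - y*sin(theta)
cos(64 deg) = 0.4384, sin(64 deg) = 0.8988
x' = 1.1 * 0.4384 - 3.7 * 0.8988
= 0.4822 - 3.3255
= -2.8433


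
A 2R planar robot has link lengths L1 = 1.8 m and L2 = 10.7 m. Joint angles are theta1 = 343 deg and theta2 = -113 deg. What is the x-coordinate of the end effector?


Convert angles to radians: theta1 = 5.9865, theta2 = -1.9722
x = L1*cos(theta1) + L2*cos(theta1+theta2)
x = 1.7213 + -6.8778
x = -5.1565


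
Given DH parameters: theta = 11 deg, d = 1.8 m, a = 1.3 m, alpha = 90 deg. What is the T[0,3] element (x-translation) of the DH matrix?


T[0,3] = a * cos(theta)
= 1.3 * cos(11 deg)
= 1.3 * 0.9816
= 1.2761


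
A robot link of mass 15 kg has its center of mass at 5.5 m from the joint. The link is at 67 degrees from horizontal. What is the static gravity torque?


tau = m*g*L*cos(angle)
= 15 * 9.81 * 5.5 * cos(67 deg)
= 15 * 9.81 * 5.5 * 0.3907
= 316.2285 Nm


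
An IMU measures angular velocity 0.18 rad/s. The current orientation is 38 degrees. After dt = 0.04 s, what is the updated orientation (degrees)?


delta_theta = w * dt = 0.18 * 0.04 = 0.0072 rad
= 0.4125 deg
theta_new = 38 + 0.4125 = 38.4125 deg


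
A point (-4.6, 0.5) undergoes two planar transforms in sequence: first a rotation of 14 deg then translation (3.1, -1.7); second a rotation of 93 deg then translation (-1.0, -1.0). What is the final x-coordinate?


After transform 1:
x1 = cos(14)*-4.6 - sin(14)*0.5 + 3.1 = -1.4843
y1 = sin(14)*-4.6 + cos(14)*0.5 + -1.7 = -2.3277
After transform 2:
x2 = cos(93)*-1.4843 - sin(93)*-2.3277 + -1.0
= 1.4022


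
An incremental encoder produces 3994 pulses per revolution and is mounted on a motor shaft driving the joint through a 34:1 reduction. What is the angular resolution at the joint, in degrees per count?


counts per rev = 3994
effective counts at joint = 3994 * 34 = 135796
resolution = 360 / 135796
= 0.0027 deg/count


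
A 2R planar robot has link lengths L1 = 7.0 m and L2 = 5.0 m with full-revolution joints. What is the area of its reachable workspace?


r_max = L1 + L2 = 12.0 m
r_min = |L1 - L2| = 2.0 m
Area = pi*(r_max^2 - r_min^2)
= pi*(144.0 - 4.0)
= pi * 140.0
= 439.823 m^2


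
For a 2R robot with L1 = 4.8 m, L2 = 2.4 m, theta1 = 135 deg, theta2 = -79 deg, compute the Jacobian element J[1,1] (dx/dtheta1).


J[1,1] = -L1*sin(t1) - L2*sin(t1+t2)
= -4.8*sin(135) - 2.4*sin(56)
= -5.3838


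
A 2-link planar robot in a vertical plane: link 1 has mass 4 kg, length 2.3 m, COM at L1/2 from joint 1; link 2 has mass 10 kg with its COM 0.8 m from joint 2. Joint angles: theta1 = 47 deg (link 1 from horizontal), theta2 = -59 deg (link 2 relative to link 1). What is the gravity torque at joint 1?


Horizontal distance from joint 1 to link-1 COM:
  x_c1 = (L1/2)*cos(t1) = 1.15 * 0.682 = 0.7843 m
Horizontal distance from joint 1 to link-2 COM:
  x_c2 = L1*cos(t1) + Lc2*cos(t1+t2)
       = 2.3*0.682 + 0.8*0.9781 = 2.3511 m
tau1 = m1*g*x_c1 + m2*g*x_c2
     = 4*9.81*0.7843 + 10*9.81*2.3511
     = 30.7759 + 230.6443
     = 261.4202 Nm


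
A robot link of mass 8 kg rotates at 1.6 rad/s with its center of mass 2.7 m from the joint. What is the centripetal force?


F = m * omega^2 * r
= 8 * 1.6^2 * 2.7
= 8 * 2.56 * 2.7
= 55.296 N


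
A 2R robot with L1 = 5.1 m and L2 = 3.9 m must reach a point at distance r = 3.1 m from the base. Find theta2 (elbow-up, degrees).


cos(theta2) = (r^2 - L1^2 - L2^2) / (2*L1*L2)
cos(theta2) = (9.61 - 26.01 - 15.21) / 39.78
cos(theta2) = -0.79462
theta2 = 142.6194 degrees


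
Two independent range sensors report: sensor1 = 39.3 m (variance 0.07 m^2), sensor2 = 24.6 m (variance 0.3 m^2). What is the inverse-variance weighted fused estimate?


w1 = (1/var1) / (1/var1 + 1/var2)
   = 14.2857 / (14.2857 + 3.3333) = 0.8108
w2 = 1 - w1 = 0.1892
fused = w1*s1 + w2*s2 = 31.8649 + 4.6541
= 36.5189 m


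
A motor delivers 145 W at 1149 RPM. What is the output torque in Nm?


omega = 1149 * 2*pi/60 = 120.323 rad/s
tau = P / omega = 145 / 120.323
= 1.2051 Nm


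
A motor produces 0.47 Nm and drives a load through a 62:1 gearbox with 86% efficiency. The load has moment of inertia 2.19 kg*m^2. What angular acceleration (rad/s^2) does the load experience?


tau_out = tau_motor * N * eta
= 0.47 * 62 * 0.86 = 25.0604 Nm
alpha = tau_out / I = 25.0604 / 2.19
= 11.4431 rad/s^2


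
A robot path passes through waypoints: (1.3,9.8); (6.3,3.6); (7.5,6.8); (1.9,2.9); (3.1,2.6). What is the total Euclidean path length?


Segment lengths:
  seg1 = sqrt((5.0)^2 + (-6.2)^2) = 7.9649
  seg2 = sqrt((1.2)^2 + (3.2)^2) = 3.4176
  seg3 = sqrt((-5.6)^2 + (-3.9)^2) = 6.8242
  seg4 = sqrt((1.2)^2 + (-0.3)^2) = 1.2369
Total = 19.4437


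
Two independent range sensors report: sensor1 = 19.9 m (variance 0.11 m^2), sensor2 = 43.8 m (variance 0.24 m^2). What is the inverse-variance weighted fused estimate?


w1 = (1/var1) / (1/var1 + 1/var2)
   = 9.0909 / (9.0909 + 4.1667) = 0.6857
w2 = 1 - w1 = 0.3143
fused = w1*s1 + w2*s2 = 13.6457 + 13.7657
= 27.4114 m


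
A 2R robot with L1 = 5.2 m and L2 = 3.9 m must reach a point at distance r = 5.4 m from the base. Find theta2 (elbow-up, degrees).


cos(theta2) = (r^2 - L1^2 - L2^2) / (2*L1*L2)
cos(theta2) = (29.16 - 27.04 - 15.21) / 40.56
cos(theta2) = -0.322732
theta2 = 108.8282 degrees


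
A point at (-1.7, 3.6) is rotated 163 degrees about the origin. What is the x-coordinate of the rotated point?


x' = x*cos(theta) - y*sin(theta)
cos(163 deg) = -0.9563, sin(163 deg) = 0.2924
x' = -1.7 * -0.9563 - 3.6 * 0.2924
= 1.6257 - 1.0525
= 0.5732


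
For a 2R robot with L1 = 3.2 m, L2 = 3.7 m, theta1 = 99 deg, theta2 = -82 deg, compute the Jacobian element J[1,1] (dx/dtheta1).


J[1,1] = -L1*sin(t1) - L2*sin(t1+t2)
= -3.2*sin(99) - 3.7*sin(17)
= -4.2424


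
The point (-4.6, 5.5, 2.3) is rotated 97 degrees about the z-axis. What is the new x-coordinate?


Rotation about z-axis: x' = x*cos(theta) - y*sin(theta)
= -4.6 * -0.1219 - 5.5 * 0.9925
= -4.8984


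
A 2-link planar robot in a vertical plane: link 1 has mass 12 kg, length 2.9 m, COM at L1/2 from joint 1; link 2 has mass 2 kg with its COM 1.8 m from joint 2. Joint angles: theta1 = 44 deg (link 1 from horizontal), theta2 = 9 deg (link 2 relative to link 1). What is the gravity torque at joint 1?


Horizontal distance from joint 1 to link-1 COM:
  x_c1 = (L1/2)*cos(t1) = 1.45 * 0.7193 = 1.043 m
Horizontal distance from joint 1 to link-2 COM:
  x_c2 = L1*cos(t1) + Lc2*cos(t1+t2)
       = 2.9*0.7193 + 1.8*0.6018 = 3.1694 m
tau1 = m1*g*x_c1 + m2*g*x_c2
     = 12*9.81*1.043 + 2*9.81*3.1694
     = 122.787 + 62.1827
     = 184.9697 Nm


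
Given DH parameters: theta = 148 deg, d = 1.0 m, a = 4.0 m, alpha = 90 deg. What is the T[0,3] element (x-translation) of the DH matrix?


T[0,3] = a * cos(theta)
= 4.0 * cos(148 deg)
= 4.0 * -0.848
= -3.3922


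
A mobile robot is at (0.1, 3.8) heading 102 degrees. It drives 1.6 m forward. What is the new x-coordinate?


x_new = x0 + d*cos(theta)
= 0.1 + 1.6*cos(102)
= 0.1 + -0.3327
= -0.2327


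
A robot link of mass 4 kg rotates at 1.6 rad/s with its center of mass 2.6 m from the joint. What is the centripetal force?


F = m * omega^2 * r
= 4 * 1.6^2 * 2.6
= 4 * 2.56 * 2.6
= 26.624 N


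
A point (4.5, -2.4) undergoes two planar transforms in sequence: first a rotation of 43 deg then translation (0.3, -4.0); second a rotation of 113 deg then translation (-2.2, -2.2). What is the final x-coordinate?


After transform 1:
x1 = cos(43)*4.5 - sin(43)*-2.4 + 0.3 = 5.2279
y1 = sin(43)*4.5 + cos(43)*-2.4 + -4.0 = -2.6863
After transform 2:
x2 = cos(113)*5.2279 - sin(113)*-2.6863 + -2.2
= -1.77


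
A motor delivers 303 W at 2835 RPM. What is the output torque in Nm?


omega = 2835 * 2*pi/60 = 296.8805 rad/s
tau = P / omega = 303 / 296.8805
= 1.0206 Nm


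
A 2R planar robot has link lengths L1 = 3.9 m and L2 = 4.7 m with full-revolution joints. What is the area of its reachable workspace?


r_max = L1 + L2 = 8.6 m
r_min = |L1 - L2| = 0.8 m
Area = pi*(r_max^2 - r_min^2)
= pi*(73.96 - 0.64)
= pi * 73.32
= 230.3416 m^2


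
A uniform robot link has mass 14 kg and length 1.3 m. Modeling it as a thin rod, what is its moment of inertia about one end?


I = (1/3) * m * L^2
= (1/3) * 14 * 1.3^2
= 0.333333 * 14 * 1.69
= 7.8867 kg*m^2


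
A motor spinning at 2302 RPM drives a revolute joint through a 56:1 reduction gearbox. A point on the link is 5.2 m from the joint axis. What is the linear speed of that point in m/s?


omega_motor = 2302 * 2*pi/60 = 241.0649 rad/s
omega_joint = omega_motor / 56 = 4.3047 rad/s
v = omega_joint * r = 4.3047 * 5.2
= 22.3846 m/s


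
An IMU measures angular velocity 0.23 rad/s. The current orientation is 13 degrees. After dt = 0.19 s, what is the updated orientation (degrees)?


delta_theta = w * dt = 0.23 * 0.19 = 0.0437 rad
= 2.5038 deg
theta_new = 13 + 2.5038 = 15.5038 deg


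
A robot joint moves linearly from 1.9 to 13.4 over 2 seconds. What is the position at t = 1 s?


s = t/T = 1/2 = 0.5
p(t) = p0 + (pf-p0)*s
= 1.9 + (13.4 - 1.9) * 0.5
= 7.65


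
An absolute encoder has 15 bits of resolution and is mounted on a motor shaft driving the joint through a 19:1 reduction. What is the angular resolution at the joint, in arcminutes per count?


counts = 2^15 = 32768
effective counts at joint = 32768 * 19 = 622592
resolution = 360*60 / 622592
= 0.0347 arcmin/count


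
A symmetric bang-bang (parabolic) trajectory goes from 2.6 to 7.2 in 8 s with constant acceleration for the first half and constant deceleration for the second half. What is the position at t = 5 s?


Symmetric rest-to-rest: each phase covers (pf-p0)/2 in time T/2. 0.5*a*(T/2)^2 = (pf-p0)/2 => a = 4*(pf-p0)/T^2
a = 4*(7.2-2.6)/8^2 = 0.2875
t = 5 is in the deceleration phase (t > T/2).
p = pf - 0.5*a*(T-t)^2 = 7.2 - 0.5*0.2875*3^2
= 5.9062


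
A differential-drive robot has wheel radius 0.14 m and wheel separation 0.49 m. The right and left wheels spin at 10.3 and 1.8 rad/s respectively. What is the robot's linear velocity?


vR = r*wR = 0.14*10.3 = 1.442 m/s
vL = r*wL = 0.14*1.8 = 0.252 m/s
v = (vR+vL)/2 = 0.847 m/s
omega = (vR-vL)/L = 2.4286 rad/s
linear velocity = 0.847 m/s


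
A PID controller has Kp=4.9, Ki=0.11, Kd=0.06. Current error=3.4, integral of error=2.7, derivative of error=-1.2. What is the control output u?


u = Kp*e + Ki*int(e) + Kd*de/dt
= 4.9*3.4 + 0.11*2.7 + 0.06*(-1.2)
= 16.66 + 0.297 + -0.072
= 16.885


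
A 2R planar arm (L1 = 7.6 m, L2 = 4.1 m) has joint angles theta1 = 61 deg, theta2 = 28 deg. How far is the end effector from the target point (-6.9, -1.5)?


End effector via forward kinematics:
x = L1*cos(t1) + L2*cos(t1+t2) = 3.7561
y = L1*sin(t1) + L2*sin(t1+t2) = 10.7465
Distance to target:
d = sqrt((-6.9 - 3.7561)^2 + (-1.5 - 10.7465)^2)
= sqrt(113.5526 + 149.9764)
= 16.2336 m


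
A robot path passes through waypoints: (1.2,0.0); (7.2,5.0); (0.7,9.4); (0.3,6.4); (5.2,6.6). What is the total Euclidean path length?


Segment lengths:
  seg1 = sqrt((6.0)^2 + (5.0)^2) = 7.8102
  seg2 = sqrt((-6.5)^2 + (4.4)^2) = 7.8492
  seg3 = sqrt((-0.4)^2 + (-3.0)^2) = 3.0265
  seg4 = sqrt((4.9)^2 + (0.2)^2) = 4.9041
Total = 23.5901


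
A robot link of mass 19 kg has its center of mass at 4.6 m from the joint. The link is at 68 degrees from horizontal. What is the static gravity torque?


tau = m*g*L*cos(angle)
= 19 * 9.81 * 4.6 * cos(68 deg)
= 19 * 9.81 * 4.6 * 0.3746
= 321.1854 Nm


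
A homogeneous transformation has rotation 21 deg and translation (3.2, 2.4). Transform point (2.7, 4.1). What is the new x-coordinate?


x' = cos(theta)*px - sin(theta)*py + tx
= 0.9336*2.7 - 0.3584*4.1 + 3.2
= 4.2514


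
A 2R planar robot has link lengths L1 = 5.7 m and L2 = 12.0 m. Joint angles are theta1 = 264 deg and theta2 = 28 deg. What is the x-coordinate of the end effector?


Convert angles to radians: theta1 = 4.6077, theta2 = 0.4887
x = L1*cos(theta1) + L2*cos(theta1+theta2)
x = -0.5958 + 4.4953
x = 3.8995


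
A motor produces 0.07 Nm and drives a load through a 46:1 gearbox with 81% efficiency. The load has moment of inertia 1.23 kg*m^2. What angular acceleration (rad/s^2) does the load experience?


tau_out = tau_motor * N * eta
= 0.07 * 46 * 0.81 = 2.6082 Nm
alpha = tau_out / I = 2.6082 / 1.23
= 2.1205 rad/s^2


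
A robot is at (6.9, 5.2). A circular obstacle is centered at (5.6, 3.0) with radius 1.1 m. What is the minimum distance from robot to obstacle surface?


center_dist = sqrt((6.9-5.6)^2 + (5.2-3.0)^2)
= sqrt(1.69 + 4.84)
= 2.5554
min_dist = center_dist - radius = 2.5554 - 1.1 = 1.4554 m


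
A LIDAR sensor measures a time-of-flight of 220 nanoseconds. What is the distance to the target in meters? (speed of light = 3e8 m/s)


tof = 220 ns = 2.2e-07 s
dist = c * tof / 2
= 3e8 * 2.2e-07 / 2
= 33.0 m


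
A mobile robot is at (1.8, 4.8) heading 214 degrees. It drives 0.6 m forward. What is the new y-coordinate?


y_new = y0 + d*sin(theta)
= 4.8 + 0.6*sin(214)
= 4.8 + -0.3355
= 4.4645


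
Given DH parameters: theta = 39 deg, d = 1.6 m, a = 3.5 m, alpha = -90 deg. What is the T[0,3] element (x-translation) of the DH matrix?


T[0,3] = a * cos(theta)
= 3.5 * cos(39 deg)
= 3.5 * 0.7771
= 2.72


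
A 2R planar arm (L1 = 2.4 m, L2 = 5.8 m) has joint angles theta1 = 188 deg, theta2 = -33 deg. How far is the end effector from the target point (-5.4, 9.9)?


End effector via forward kinematics:
x = L1*cos(t1) + L2*cos(t1+t2) = -7.6332
y = L1*sin(t1) + L2*sin(t1+t2) = 2.1172
Distance to target:
d = sqrt((-5.4 - -7.6332)^2 + (9.9 - 2.1172)^2)
= sqrt(4.9873 + 60.5724)
= 8.0969 m


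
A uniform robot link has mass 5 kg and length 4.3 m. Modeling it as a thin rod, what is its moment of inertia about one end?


I = (1/3) * m * L^2
= (1/3) * 5 * 4.3^2
= 0.333333 * 5 * 18.49
= 30.8167 kg*m^2


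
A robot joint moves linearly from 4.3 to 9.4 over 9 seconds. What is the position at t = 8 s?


s = t/T = 8/9 = 0.8889
p(t) = p0 + (pf-p0)*s
= 4.3 + (9.4 - 4.3) * 0.8889
= 8.8333


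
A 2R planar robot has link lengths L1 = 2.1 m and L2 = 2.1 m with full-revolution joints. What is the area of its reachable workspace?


r_max = L1 + L2 = 4.2 m
r_min = |L1 - L2| = 0.0 m
Area = pi*(r_max^2 - r_min^2)
= pi*(17.64 - 0.0)
= pi * 17.64
= 55.4177 m^2


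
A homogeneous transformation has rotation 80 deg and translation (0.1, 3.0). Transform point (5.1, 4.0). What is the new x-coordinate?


x' = cos(theta)*px - sin(theta)*py + tx
= 0.1736*5.1 - 0.9848*4.0 + 0.1
= -2.9536


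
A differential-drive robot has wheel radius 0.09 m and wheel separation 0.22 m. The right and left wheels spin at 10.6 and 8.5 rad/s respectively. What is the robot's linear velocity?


vR = r*wR = 0.09*10.6 = 0.954 m/s
vL = r*wL = 0.09*8.5 = 0.765 m/s
v = (vR+vL)/2 = 0.8595 m/s
omega = (vR-vL)/L = 0.8591 rad/s
linear velocity = 0.8595 m/s


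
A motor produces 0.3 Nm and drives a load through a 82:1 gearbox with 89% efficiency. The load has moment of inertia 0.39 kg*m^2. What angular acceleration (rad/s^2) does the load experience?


tau_out = tau_motor * N * eta
= 0.3 * 82 * 0.89 = 21.894 Nm
alpha = tau_out / I = 21.894 / 0.39
= 56.1385 rad/s^2


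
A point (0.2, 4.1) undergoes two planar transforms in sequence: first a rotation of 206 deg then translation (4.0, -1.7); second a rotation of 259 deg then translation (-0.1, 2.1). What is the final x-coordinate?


After transform 1:
x1 = cos(206)*0.2 - sin(206)*4.1 + 4.0 = 5.6176
y1 = sin(206)*0.2 + cos(206)*4.1 + -1.7 = -5.4727
After transform 2:
x2 = cos(259)*5.6176 - sin(259)*-5.4727 + -0.1
= -6.5441


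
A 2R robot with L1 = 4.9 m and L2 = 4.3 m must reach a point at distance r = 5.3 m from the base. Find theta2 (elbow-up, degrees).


cos(theta2) = (r^2 - L1^2 - L2^2) / (2*L1*L2)
cos(theta2) = (28.09 - 24.01 - 18.49) / 42.14
cos(theta2) = -0.341955
theta2 = 109.9961 degrees


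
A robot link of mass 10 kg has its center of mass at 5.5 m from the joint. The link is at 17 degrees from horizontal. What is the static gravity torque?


tau = m*g*L*cos(angle)
= 10 * 9.81 * 5.5 * cos(17 deg)
= 10 * 9.81 * 5.5 * 0.9563
= 515.9742 Nm


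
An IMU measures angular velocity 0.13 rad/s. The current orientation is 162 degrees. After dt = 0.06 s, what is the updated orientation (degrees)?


delta_theta = w * dt = 0.13 * 0.06 = 0.0078 rad
= 0.4469 deg
theta_new = 162 + 0.4469 = 162.4469 deg


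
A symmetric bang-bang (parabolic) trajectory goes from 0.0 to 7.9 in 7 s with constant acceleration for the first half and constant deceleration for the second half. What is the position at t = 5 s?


Symmetric rest-to-rest: each phase covers (pf-p0)/2 in time T/2. 0.5*a*(T/2)^2 = (pf-p0)/2 => a = 4*(pf-p0)/T^2
a = 4*(7.9-0.0)/7^2 = 0.6449
t = 5 is in the deceleration phase (t > T/2).
p = pf - 0.5*a*(T-t)^2 = 7.9 - 0.5*0.6449*2^2
= 6.6102


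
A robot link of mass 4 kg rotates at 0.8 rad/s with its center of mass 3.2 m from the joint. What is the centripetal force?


F = m * omega^2 * r
= 4 * 0.8^2 * 3.2
= 4 * 0.64 * 3.2
= 8.192 N


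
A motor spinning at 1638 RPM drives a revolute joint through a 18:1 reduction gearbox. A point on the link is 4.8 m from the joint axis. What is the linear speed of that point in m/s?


omega_motor = 1638 * 2*pi/60 = 171.531 rad/s
omega_joint = omega_motor / 18 = 9.5295 rad/s
v = omega_joint * r = 9.5295 * 4.8
= 45.7416 m/s


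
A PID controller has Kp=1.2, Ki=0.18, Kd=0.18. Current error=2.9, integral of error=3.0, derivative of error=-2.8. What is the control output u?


u = Kp*e + Ki*int(e) + Kd*de/dt
= 1.2*2.9 + 0.18*3.0 + 0.18*(-2.8)
= 3.48 + 0.54 + -0.504
= 3.516


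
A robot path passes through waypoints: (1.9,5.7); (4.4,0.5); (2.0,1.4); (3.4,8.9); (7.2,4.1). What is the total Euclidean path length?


Segment lengths:
  seg1 = sqrt((2.5)^2 + (-5.2)^2) = 5.7697
  seg2 = sqrt((-2.4)^2 + (0.9)^2) = 2.5632
  seg3 = sqrt((1.4)^2 + (7.5)^2) = 7.6295
  seg4 = sqrt((3.8)^2 + (-4.8)^2) = 6.1221
Total = 22.0846


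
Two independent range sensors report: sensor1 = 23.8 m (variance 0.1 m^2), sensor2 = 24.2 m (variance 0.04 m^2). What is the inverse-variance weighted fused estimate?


w1 = (1/var1) / (1/var1 + 1/var2)
   = 10.0 / (10.0 + 25.0) = 0.2857
w2 = 1 - w1 = 0.7143
fused = w1*s1 + w2*s2 = 6.8 + 17.2857
= 24.0857 m


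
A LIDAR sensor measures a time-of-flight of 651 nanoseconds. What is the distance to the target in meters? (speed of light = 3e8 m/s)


tof = 651 ns = 6.51e-07 s
dist = c * tof / 2
= 3e8 * 6.51e-07 / 2
= 97.65 m


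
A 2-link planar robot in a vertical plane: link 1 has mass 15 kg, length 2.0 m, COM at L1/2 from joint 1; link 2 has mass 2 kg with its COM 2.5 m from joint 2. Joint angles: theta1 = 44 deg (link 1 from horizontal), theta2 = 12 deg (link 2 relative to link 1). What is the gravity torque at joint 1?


Horizontal distance from joint 1 to link-1 COM:
  x_c1 = (L1/2)*cos(t1) = 1.0 * 0.7193 = 0.7193 m
Horizontal distance from joint 1 to link-2 COM:
  x_c2 = L1*cos(t1) + Lc2*cos(t1+t2)
       = 2.0*0.7193 + 2.5*0.5592 = 2.8367 m
tau1 = m1*g*x_c1 + m2*g*x_c2
     = 15*9.81*0.7193 + 2*9.81*2.8367
     = 105.8509 + 55.6553
     = 161.5062 Nm


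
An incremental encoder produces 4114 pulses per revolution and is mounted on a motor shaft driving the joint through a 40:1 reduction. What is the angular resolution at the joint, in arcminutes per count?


counts per rev = 4114
effective counts at joint = 4114 * 40 = 164560
resolution = 360*60 / 164560
= 0.1313 arcmin/count


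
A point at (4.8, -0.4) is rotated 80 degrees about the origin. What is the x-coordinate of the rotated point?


x' = x*cos(theta) - y*sin(theta)
cos(80 deg) = 0.1736, sin(80 deg) = 0.9848
x' = 4.8 * 0.1736 - -0.4 * 0.9848
= 0.8335 - -0.3939
= 1.2274


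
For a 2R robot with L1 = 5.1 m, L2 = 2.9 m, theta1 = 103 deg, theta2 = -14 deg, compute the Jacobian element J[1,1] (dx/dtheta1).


J[1,1] = -L1*sin(t1) - L2*sin(t1+t2)
= -5.1*sin(103) - 2.9*sin(89)
= -7.8688


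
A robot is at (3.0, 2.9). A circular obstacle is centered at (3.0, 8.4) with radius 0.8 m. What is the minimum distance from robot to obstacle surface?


center_dist = sqrt((3.0-3.0)^2 + (2.9-8.4)^2)
= sqrt(0.0 + 30.25)
= 5.5
min_dist = center_dist - radius = 5.5 - 0.8 = 4.7 m


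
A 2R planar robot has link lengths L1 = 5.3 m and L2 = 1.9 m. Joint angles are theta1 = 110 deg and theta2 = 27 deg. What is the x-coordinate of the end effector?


Convert angles to radians: theta1 = 1.9199, theta2 = 0.4712
x = L1*cos(theta1) + L2*cos(theta1+theta2)
x = -1.8127 + -1.3896
x = -3.2023


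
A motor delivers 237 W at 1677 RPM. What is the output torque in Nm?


omega = 1677 * 2*pi/60 = 175.615 rad/s
tau = P / omega = 237 / 175.615
= 1.3495 Nm


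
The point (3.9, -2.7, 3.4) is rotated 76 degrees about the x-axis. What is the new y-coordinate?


Rotation about x-axis: y' = y*cos(theta) - z*sin(theta)
= -2.7 * 0.2419 - 3.4 * 0.9703
= -3.9522


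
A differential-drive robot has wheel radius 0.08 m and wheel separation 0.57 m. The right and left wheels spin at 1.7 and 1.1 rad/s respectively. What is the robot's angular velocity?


vR = r*wR = 0.08*1.7 = 0.136 m/s
vL = r*wL = 0.08*1.1 = 0.088 m/s
v = (vR+vL)/2 = 0.112 m/s
omega = (vR-vL)/L = 0.0842 rad/s
angular velocity = 0.0842 rad/s


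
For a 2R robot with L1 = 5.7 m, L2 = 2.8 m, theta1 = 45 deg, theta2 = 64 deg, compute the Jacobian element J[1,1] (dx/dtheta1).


J[1,1] = -L1*sin(t1) - L2*sin(t1+t2)
= -5.7*sin(45) - 2.8*sin(109)
= -6.678


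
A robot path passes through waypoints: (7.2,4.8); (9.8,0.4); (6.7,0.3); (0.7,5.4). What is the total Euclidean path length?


Segment lengths:
  seg1 = sqrt((2.6)^2 + (-4.4)^2) = 5.1108
  seg2 = sqrt((-3.1)^2 + (-0.1)^2) = 3.1016
  seg3 = sqrt((-6.0)^2 + (5.1)^2) = 7.8746
Total = 16.087


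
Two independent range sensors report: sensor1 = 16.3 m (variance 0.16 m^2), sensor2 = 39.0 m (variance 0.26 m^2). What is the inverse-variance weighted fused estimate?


w1 = (1/var1) / (1/var1 + 1/var2)
   = 6.25 / (6.25 + 3.8462) = 0.619
w2 = 1 - w1 = 0.381
fused = w1*s1 + w2*s2 = 10.0905 + 14.8571
= 24.9476 m


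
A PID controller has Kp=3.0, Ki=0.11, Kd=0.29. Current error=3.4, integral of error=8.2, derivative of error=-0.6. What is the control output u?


u = Kp*e + Ki*int(e) + Kd*de/dt
= 3.0*3.4 + 0.11*8.2 + 0.29*(-0.6)
= 10.2 + 0.902 + -0.174
= 10.928


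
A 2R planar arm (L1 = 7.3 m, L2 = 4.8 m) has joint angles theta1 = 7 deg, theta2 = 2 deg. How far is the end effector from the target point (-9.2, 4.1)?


End effector via forward kinematics:
x = L1*cos(t1) + L2*cos(t1+t2) = 11.9865
y = L1*sin(t1) + L2*sin(t1+t2) = 1.6405
Distance to target:
d = sqrt((-9.2 - 11.9865)^2 + (4.1 - 1.6405)^2)
= sqrt(448.8674 + 6.049)
= 21.3288 m


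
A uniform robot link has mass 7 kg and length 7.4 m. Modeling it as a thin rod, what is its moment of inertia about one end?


I = (1/3) * m * L^2
= (1/3) * 7 * 7.4^2
= 0.333333 * 7 * 54.76
= 127.7733 kg*m^2


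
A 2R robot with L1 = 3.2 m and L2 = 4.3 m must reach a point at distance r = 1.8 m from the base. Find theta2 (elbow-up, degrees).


cos(theta2) = (r^2 - L1^2 - L2^2) / (2*L1*L2)
cos(theta2) = (3.24 - 10.24 - 18.49) / 27.52
cos(theta2) = -0.926235
theta2 = 157.8554 degrees


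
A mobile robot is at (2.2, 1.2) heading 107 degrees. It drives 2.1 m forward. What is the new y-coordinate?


y_new = y0 + d*sin(theta)
= 1.2 + 2.1*sin(107)
= 1.2 + 2.0082
= 3.2082


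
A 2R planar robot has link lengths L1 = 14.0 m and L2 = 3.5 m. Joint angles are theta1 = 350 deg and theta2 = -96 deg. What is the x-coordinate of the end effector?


Convert angles to radians: theta1 = 6.1087, theta2 = -1.6755
x = L1*cos(theta1) + L2*cos(theta1+theta2)
x = 13.7873 + -0.9647
x = 12.8226


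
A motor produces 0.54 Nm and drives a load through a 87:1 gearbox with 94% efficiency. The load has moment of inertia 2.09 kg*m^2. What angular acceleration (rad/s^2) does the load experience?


tau_out = tau_motor * N * eta
= 0.54 * 87 * 0.94 = 44.1612 Nm
alpha = tau_out / I = 44.1612 / 2.09
= 21.1298 rad/s^2


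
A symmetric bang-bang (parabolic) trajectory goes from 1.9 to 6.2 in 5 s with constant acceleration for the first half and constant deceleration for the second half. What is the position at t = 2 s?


Symmetric rest-to-rest: each phase covers (pf-p0)/2 in time T/2. 0.5*a*(T/2)^2 = (pf-p0)/2 => a = 4*(pf-p0)/T^2
a = 4*(6.2-1.9)/5^2 = 0.688
t = 2 is in the acceleration phase (t <= T/2).
p = p0 + 0.5*a*t^2 = 1.9 + 0.5*0.688*2^2
= 3.276


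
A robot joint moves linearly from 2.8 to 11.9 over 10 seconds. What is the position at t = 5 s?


s = t/T = 5/10 = 0.5
p(t) = p0 + (pf-p0)*s
= 2.8 + (11.9 - 2.8) * 0.5
= 7.35


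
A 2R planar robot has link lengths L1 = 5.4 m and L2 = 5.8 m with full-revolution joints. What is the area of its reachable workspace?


r_max = L1 + L2 = 11.2 m
r_min = |L1 - L2| = 0.4 m
Area = pi*(r_max^2 - r_min^2)
= pi*(125.44 - 0.16)
= pi * 125.28
= 393.5787 m^2


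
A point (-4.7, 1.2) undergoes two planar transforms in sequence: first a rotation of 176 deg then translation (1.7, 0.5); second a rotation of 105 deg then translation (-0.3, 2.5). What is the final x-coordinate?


After transform 1:
x1 = cos(176)*-4.7 - sin(176)*1.2 + 1.7 = 6.3048
y1 = sin(176)*-4.7 + cos(176)*1.2 + 0.5 = -1.0249
After transform 2:
x2 = cos(105)*6.3048 - sin(105)*-1.0249 + -0.3
= -0.9418


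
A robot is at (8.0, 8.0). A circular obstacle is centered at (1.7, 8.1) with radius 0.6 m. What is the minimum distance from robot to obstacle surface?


center_dist = sqrt((8.0-1.7)^2 + (8.0-8.1)^2)
= sqrt(39.69 + 0.01)
= 6.3008
min_dist = center_dist - radius = 6.3008 - 0.6 = 5.7008 m


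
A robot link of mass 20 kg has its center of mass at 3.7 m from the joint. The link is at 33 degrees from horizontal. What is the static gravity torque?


tau = m*g*L*cos(angle)
= 20 * 9.81 * 3.7 * cos(33 deg)
= 20 * 9.81 * 3.7 * 0.8387
= 608.8245 Nm


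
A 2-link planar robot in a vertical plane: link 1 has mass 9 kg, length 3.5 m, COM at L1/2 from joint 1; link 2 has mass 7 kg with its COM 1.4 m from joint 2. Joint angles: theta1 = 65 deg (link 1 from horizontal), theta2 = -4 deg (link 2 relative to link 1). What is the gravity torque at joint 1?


Horizontal distance from joint 1 to link-1 COM:
  x_c1 = (L1/2)*cos(t1) = 1.75 * 0.4226 = 0.7396 m
Horizontal distance from joint 1 to link-2 COM:
  x_c2 = L1*cos(t1) + Lc2*cos(t1+t2)
       = 3.5*0.4226 + 1.4*0.4848 = 2.1579 m
tau1 = m1*g*x_c1 + m2*g*x_c2
     = 9*9.81*0.7396 + 7*9.81*2.1579
     = 65.2977 + 148.1828
     = 213.4805 Nm


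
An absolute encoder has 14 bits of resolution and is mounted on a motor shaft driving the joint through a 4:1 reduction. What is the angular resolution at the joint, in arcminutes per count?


counts = 2^14 = 16384
effective counts at joint = 16384 * 4 = 65536
resolution = 360*60 / 65536
= 0.3296 arcmin/count


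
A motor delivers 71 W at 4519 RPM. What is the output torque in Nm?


omega = 4519 * 2*pi/60 = 473.2286 rad/s
tau = P / omega = 71 / 473.2286
= 0.15 Nm


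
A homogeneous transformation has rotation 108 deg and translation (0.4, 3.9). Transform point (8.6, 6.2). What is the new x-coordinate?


x' = cos(theta)*px - sin(theta)*py + tx
= -0.309*8.6 - 0.9511*6.2 + 0.4
= -8.1541


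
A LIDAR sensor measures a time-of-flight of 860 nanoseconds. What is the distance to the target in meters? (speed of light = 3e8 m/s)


tof = 860 ns = 8.6e-07 s
dist = c * tof / 2
= 3e8 * 8.6e-07 / 2
= 129.0 m


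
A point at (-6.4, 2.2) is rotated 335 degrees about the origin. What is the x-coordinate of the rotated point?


x' = x*cos(theta) - y*sin(theta)
cos(335 deg) = 0.9063, sin(335 deg) = -0.4226
x' = -6.4 * 0.9063 - 2.2 * -0.4226
= -5.8004 - -0.9298
= -4.8706


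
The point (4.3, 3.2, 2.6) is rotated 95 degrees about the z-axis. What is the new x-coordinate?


Rotation about z-axis: x' = x*cos(theta) - y*sin(theta)
= 4.3 * -0.0872 - 3.2 * 0.9962
= -3.5626


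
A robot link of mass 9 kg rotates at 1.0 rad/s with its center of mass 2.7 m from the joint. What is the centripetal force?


F = m * omega^2 * r
= 9 * 1.0^2 * 2.7
= 9 * 1.0 * 2.7
= 24.3 N


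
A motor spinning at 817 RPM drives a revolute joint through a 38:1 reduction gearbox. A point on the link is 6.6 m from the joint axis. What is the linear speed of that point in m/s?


omega_motor = 817 * 2*pi/60 = 85.556 rad/s
omega_joint = omega_motor / 38 = 2.2515 rad/s
v = omega_joint * r = 2.2515 * 6.6
= 14.8597 m/s


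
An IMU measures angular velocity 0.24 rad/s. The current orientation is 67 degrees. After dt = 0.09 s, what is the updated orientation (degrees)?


delta_theta = w * dt = 0.24 * 0.09 = 0.0216 rad
= 1.2376 deg
theta_new = 67 + 1.2376 = 68.2376 deg


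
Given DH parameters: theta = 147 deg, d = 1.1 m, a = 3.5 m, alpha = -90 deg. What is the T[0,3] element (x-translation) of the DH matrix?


T[0,3] = a * cos(theta)
= 3.5 * cos(147 deg)
= 3.5 * -0.8387
= -2.9353


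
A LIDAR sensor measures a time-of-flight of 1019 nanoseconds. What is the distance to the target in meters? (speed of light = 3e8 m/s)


tof = 1019 ns = 1.019e-06 s
dist = c * tof / 2
= 3e8 * 1.019e-06 / 2
= 152.85 m


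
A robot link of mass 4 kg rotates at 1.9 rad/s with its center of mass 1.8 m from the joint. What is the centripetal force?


F = m * omega^2 * r
= 4 * 1.9^2 * 1.8
= 4 * 3.61 * 1.8
= 25.992 N


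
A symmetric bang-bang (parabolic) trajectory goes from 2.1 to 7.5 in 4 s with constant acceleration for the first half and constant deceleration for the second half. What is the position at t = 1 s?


Symmetric rest-to-rest: each phase covers (pf-p0)/2 in time T/2. 0.5*a*(T/2)^2 = (pf-p0)/2 => a = 4*(pf-p0)/T^2
a = 4*(7.5-2.1)/4^2 = 1.35
t = 1 is in the acceleration phase (t <= T/2).
p = p0 + 0.5*a*t^2 = 2.1 + 0.5*1.35*1^2
= 2.775


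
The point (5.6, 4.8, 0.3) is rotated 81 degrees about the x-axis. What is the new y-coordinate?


Rotation about x-axis: y' = y*cos(theta) - z*sin(theta)
= 4.8 * 0.1564 - 0.3 * 0.9877
= 0.4546


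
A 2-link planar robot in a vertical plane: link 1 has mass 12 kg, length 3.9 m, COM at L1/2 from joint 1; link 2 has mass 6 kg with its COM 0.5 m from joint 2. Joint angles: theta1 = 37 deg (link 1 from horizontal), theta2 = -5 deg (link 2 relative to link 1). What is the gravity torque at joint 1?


Horizontal distance from joint 1 to link-1 COM:
  x_c1 = (L1/2)*cos(t1) = 1.95 * 0.7986 = 1.5573 m
Horizontal distance from joint 1 to link-2 COM:
  x_c2 = L1*cos(t1) + Lc2*cos(t1+t2)
       = 3.9*0.7986 + 0.5*0.848 = 3.5387 m
tau1 = m1*g*x_c1 + m2*g*x_c2
     = 12*9.81*1.5573 + 6*9.81*3.5387
     = 183.33 + 208.288
     = 391.618 Nm


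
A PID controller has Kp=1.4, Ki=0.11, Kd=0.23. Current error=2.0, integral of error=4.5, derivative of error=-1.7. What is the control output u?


u = Kp*e + Ki*int(e) + Kd*de/dt
= 1.4*2.0 + 0.11*4.5 + 0.23*(-1.7)
= 2.8 + 0.495 + -0.391
= 2.904


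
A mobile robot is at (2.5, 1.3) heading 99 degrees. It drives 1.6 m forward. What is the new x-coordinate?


x_new = x0 + d*cos(theta)
= 2.5 + 1.6*cos(99)
= 2.5 + -0.2503
= 2.2497


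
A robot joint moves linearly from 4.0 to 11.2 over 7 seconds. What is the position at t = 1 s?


s = t/T = 1/7 = 0.1429
p(t) = p0 + (pf-p0)*s
= 4.0 + (11.2 - 4.0) * 0.1429
= 5.0286


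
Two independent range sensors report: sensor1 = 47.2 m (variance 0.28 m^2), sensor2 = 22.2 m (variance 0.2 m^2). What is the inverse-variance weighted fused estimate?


w1 = (1/var1) / (1/var1 + 1/var2)
   = 3.5714 / (3.5714 + 5.0) = 0.4167
w2 = 1 - w1 = 0.5833
fused = w1*s1 + w2*s2 = 19.6667 + 12.95
= 32.6167 m


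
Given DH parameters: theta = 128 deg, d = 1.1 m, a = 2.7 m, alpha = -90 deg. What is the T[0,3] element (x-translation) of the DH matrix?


T[0,3] = a * cos(theta)
= 2.7 * cos(128 deg)
= 2.7 * -0.6157
= -1.6623


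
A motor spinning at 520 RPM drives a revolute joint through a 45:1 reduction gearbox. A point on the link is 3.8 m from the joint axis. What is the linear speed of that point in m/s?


omega_motor = 520 * 2*pi/60 = 54.4543 rad/s
omega_joint = omega_motor / 45 = 1.2101 rad/s
v = omega_joint * r = 1.2101 * 3.8
= 4.5984 m/s


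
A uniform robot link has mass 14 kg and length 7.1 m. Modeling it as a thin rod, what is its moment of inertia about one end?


I = (1/3) * m * L^2
= (1/3) * 14 * 7.1^2
= 0.333333 * 14 * 50.41
= 235.2467 kg*m^2


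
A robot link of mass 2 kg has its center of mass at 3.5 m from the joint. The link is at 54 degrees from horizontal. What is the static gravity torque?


tau = m*g*L*cos(angle)
= 2 * 9.81 * 3.5 * cos(54 deg)
= 2 * 9.81 * 3.5 * 0.5878
= 40.3632 Nm


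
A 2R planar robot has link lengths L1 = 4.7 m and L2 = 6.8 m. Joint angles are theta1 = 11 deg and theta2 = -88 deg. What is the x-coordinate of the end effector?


Convert angles to radians: theta1 = 0.192, theta2 = -1.5359
x = L1*cos(theta1) + L2*cos(theta1+theta2)
x = 4.6136 + 1.5297
x = 6.1433


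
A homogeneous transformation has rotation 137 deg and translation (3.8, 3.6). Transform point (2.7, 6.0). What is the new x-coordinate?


x' = cos(theta)*px - sin(theta)*py + tx
= -0.7314*2.7 - 0.682*6.0 + 3.8
= -2.2666


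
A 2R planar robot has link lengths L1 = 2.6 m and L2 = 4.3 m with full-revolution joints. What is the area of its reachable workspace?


r_max = L1 + L2 = 6.9 m
r_min = |L1 - L2| = 1.7 m
Area = pi*(r_max^2 - r_min^2)
= pi*(47.61 - 2.89)
= pi * 44.72
= 140.492 m^2


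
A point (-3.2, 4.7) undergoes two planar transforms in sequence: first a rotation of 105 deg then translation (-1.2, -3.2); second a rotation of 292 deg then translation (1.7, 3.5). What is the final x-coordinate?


After transform 1:
x1 = cos(105)*-3.2 - sin(105)*4.7 + -1.2 = -4.9116
y1 = sin(105)*-3.2 + cos(105)*4.7 + -3.2 = -7.5074
After transform 2:
x2 = cos(292)*-4.9116 - sin(292)*-7.5074 + 1.7
= -7.1007


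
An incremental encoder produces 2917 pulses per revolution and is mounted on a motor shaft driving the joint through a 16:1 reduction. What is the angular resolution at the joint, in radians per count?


counts per rev = 2917
effective counts at joint = 2917 * 16 = 46672
resolution = 2*pi / 46672
= 1.3462e-04 rad/count


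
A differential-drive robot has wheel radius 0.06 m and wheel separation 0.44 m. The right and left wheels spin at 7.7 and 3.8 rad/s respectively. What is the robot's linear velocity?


vR = r*wR = 0.06*7.7 = 0.462 m/s
vL = r*wL = 0.06*3.8 = 0.228 m/s
v = (vR+vL)/2 = 0.345 m/s
omega = (vR-vL)/L = 0.5318 rad/s
linear velocity = 0.345 m/s


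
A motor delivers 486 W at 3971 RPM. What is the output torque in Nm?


omega = 3971 * 2*pi/60 = 415.8421 rad/s
tau = P / omega = 486 / 415.8421
= 1.1687 Nm


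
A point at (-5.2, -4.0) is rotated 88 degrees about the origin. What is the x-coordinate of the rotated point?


x' = x*cos(theta) - y*sin(theta)
cos(88 deg) = 0.0349, sin(88 deg) = 0.9994
x' = -5.2 * 0.0349 - -4.0 * 0.9994
= -0.1815 - -3.9976
= 3.8161


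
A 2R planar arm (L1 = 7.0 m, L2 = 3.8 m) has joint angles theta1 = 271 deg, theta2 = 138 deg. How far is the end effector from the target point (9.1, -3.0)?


End effector via forward kinematics:
x = L1*cos(t1) + L2*cos(t1+t2) = 2.6152
y = L1*sin(t1) + L2*sin(t1+t2) = -4.131
Distance to target:
d = sqrt((9.1 - 2.6152)^2 + (-3.0 - -4.131)^2)
= sqrt(42.0527 + 1.2792)
= 6.5827 m


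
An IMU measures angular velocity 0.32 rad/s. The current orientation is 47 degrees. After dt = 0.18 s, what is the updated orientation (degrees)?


delta_theta = w * dt = 0.32 * 0.18 = 0.0576 rad
= 3.3002 deg
theta_new = 47 + 3.3002 = 50.3002 deg


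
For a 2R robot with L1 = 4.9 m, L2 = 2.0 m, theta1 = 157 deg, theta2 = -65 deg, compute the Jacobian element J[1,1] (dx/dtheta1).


J[1,1] = -L1*sin(t1) - L2*sin(t1+t2)
= -4.9*sin(157) - 2.0*sin(92)
= -3.9134


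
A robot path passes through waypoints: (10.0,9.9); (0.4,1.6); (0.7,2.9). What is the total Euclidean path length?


Segment lengths:
  seg1 = sqrt((-9.6)^2 + (-8.3)^2) = 12.6905
  seg2 = sqrt((0.3)^2 + (1.3)^2) = 1.3342
Total = 14.0247


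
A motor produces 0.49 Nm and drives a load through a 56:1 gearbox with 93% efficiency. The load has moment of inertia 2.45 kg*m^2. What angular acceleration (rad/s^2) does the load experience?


tau_out = tau_motor * N * eta
= 0.49 * 56 * 0.93 = 25.5192 Nm
alpha = tau_out / I = 25.5192 / 2.45
= 10.416 rad/s^2


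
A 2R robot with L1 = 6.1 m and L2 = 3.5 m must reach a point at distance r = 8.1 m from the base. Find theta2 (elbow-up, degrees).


cos(theta2) = (r^2 - L1^2 - L2^2) / (2*L1*L2)
cos(theta2) = (65.61 - 37.21 - 12.25) / 42.7
cos(theta2) = 0.37822
theta2 = 67.7765 degrees


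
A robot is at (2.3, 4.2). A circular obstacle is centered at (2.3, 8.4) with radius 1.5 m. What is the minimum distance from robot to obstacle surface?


center_dist = sqrt((2.3-2.3)^2 + (4.2-8.4)^2)
= sqrt(0.0 + 17.64)
= 4.2
min_dist = center_dist - radius = 4.2 - 1.5 = 2.7 m


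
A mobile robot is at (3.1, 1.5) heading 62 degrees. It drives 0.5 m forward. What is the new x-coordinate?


x_new = x0 + d*cos(theta)
= 3.1 + 0.5*cos(62)
= 3.1 + 0.2347
= 3.3347


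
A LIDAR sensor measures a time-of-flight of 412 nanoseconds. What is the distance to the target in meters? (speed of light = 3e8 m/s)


tof = 412 ns = 4.12e-07 s
dist = c * tof / 2
= 3e8 * 4.12e-07 / 2
= 61.8 m


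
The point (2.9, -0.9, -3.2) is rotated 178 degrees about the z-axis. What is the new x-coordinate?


Rotation about z-axis: x' = x*cos(theta) - y*sin(theta)
= 2.9 * -0.9994 - -0.9 * 0.0349
= -2.8668


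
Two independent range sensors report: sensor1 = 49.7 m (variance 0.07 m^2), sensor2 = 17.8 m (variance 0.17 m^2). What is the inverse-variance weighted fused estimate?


w1 = (1/var1) / (1/var1 + 1/var2)
   = 14.2857 / (14.2857 + 5.8824) = 0.7083
w2 = 1 - w1 = 0.2917
fused = w1*s1 + w2*s2 = 35.2042 + 5.1917
= 40.3958 m


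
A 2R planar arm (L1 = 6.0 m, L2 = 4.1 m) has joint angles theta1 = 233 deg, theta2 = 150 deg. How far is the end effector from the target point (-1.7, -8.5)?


End effector via forward kinematics:
x = L1*cos(t1) + L2*cos(t1+t2) = 0.1632
y = L1*sin(t1) + L2*sin(t1+t2) = -3.1898
Distance to target:
d = sqrt((-1.7 - 0.1632)^2 + (-8.5 - -3.1898)^2)
= sqrt(3.4714 + 28.1981)
= 5.6276 m


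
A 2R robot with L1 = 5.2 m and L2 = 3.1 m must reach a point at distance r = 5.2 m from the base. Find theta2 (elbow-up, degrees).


cos(theta2) = (r^2 - L1^2 - L2^2) / (2*L1*L2)
cos(theta2) = (27.04 - 27.04 - 9.61) / 32.24
cos(theta2) = -0.298077
theta2 = 107.3421 degrees


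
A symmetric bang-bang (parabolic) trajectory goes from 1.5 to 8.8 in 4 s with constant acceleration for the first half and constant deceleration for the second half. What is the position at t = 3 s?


Symmetric rest-to-rest: each phase covers (pf-p0)/2 in time T/2. 0.5*a*(T/2)^2 = (pf-p0)/2 => a = 4*(pf-p0)/T^2
a = 4*(8.8-1.5)/4^2 = 1.825
t = 3 is in the deceleration phase (t > T/2).
p = pf - 0.5*a*(T-t)^2 = 8.8 - 0.5*1.825*1^2
= 7.8875
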